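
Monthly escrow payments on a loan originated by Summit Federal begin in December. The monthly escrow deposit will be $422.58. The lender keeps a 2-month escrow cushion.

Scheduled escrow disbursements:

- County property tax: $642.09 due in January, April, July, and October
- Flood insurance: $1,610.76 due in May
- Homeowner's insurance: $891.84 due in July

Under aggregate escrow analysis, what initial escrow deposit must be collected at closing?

$1,893.39

Cushion = 2 × $422.58 = $845.16
Trial balance (start $0, +$422.58 each month, − disbursements):
  Dec: +$422.58 → $422.58
  Jan: +$422.58 − $642.09 → $203.07
  Feb: +$422.58 → $625.65
  Mar: +$422.58 → $1,048.23
  Apr: +$422.58 − $642.09 → $828.72
  May: +$422.58 − $1,610.76 → -$359.46
  Jun: +$422.58 → $63.12
  Jul: +$422.58 − $1,533.93 → -$1,048.23
  Aug: +$422.58 → -$625.65
  Sep: +$422.58 → -$203.07
  Oct: +$422.58 − $642.09 → -$422.58
  Nov: +$422.58 → $0.00
Lowest trial balance = -$1,048.23 (Jul)
Initial deposit = cushion − low point = $845.16 − (-$1,048.23) = $1,893.39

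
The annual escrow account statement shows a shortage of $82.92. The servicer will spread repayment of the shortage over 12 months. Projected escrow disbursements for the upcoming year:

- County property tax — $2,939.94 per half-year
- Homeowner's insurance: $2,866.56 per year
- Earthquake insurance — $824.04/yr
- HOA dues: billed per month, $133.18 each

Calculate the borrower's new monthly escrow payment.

$937.63

County property tax = $2,939.94 × 2 = $5,879.88
Homeowner's insurance = $2,866.56
Earthquake insurance = $824.04
HOA dues = $133.18 × 12 = $1,598.16
Yearly total = $5,879.88 + $2,866.56 + $824.04 + $1,598.16 = $11,168.64
Monthly = $11,168.64 ÷ 12 = $930.72
Monthly shortage recovery: $82.92 ÷ 12 = $6.91
Adjusted monthly = $930.72 + $6.91 = $937.63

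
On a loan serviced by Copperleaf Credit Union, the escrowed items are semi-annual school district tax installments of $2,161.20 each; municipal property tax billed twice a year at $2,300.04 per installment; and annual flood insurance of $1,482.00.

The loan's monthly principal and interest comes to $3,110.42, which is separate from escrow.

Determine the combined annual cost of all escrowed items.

School district tax — $2,161.20 × 2 = $4,322.40/yr
Municipal property tax — $2,300.04 × 2 = $4,600.08/yr
Flood insurance — $1,482.00/yr
Yearly total = $4,322.40 + $4,600.08 + $1,482.00 = $10,404.48

$10,404.48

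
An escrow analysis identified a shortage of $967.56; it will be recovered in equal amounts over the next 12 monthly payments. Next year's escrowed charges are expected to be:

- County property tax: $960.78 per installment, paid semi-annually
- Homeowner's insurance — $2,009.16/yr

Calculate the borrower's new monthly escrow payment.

$408.19

County property tax = $960.78 × 2 = $1,921.56
Homeowner's insurance = $2,009.16
Combined annual = $1,921.56 + $2,009.16 = $3,930.72
Base monthly escrow = $3,930.72 / 12 = $327.56
Monthly shortage recovery: $967.56 / 12 = $80.63
New monthly escrow = $327.56 + $80.63 = $408.19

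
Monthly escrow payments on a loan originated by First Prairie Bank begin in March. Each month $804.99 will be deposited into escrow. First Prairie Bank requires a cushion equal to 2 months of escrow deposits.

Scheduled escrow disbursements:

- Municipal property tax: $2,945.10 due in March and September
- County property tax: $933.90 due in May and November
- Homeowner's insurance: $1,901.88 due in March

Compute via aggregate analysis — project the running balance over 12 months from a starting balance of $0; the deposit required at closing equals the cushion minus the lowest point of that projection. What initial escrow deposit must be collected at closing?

Cushion = 2 × $804.99 = $1,609.98
Trial balance (start $0, +$804.99 each month, − disbursements):
  Mar: +$804.99 − $4,846.98 → -$4,041.99
  Apr: +$804.99 → -$3,237.00
  May: +$804.99 − $933.90 → -$3,365.91
  Jun: +$804.99 → -$2,560.92
  Jul: +$804.99 → -$1,755.93
  Aug: +$804.99 → -$950.94
  Sep: +$804.99 − $2,945.10 → -$3,091.05
  Oct: +$804.99 → -$2,286.06
  Nov: +$804.99 − $933.90 → -$2,414.97
  Dec: +$804.99 → -$1,609.98
  Jan: +$804.99 → -$804.99
  Feb: +$804.99 → $0.00
Lowest trial balance = -$4,041.99 (Mar)
Initial deposit = cushion − low point = $1,609.98 − (-$4,041.99) = $5,651.97

$5,651.97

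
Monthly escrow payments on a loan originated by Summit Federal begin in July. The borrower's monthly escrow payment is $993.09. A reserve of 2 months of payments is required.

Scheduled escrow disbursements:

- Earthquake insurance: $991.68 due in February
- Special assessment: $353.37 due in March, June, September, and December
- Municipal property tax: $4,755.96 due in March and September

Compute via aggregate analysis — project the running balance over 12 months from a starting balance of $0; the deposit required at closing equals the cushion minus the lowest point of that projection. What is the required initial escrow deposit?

$4,612.08

Cushion = 2 × $993.09 = $1,986.18
Trial balance (start $0, +$993.09 each month, − disbursements):
  Jul: +$993.09 → $993.09
  Aug: +$993.09 → $1,986.18
  Sep: +$993.09 − $5,109.33 → -$2,130.06
  Oct: +$993.09 → -$1,136.97
  Nov: +$993.09 → -$143.88
  Dec: +$993.09 − $353.37 → $495.84
  Jan: +$993.09 → $1,488.93
  Feb: +$993.09 − $991.68 → $1,490.34
  Mar: +$993.09 − $5,109.33 → -$2,625.90
  Apr: +$993.09 → -$1,632.81
  May: +$993.09 → -$639.72
  Jun: +$993.09 − $353.37 → $0.00
Lowest trial balance = -$2,625.90 (Mar)
Initial deposit = cushion − low point = $1,986.18 − (-$2,625.90) = $4,612.08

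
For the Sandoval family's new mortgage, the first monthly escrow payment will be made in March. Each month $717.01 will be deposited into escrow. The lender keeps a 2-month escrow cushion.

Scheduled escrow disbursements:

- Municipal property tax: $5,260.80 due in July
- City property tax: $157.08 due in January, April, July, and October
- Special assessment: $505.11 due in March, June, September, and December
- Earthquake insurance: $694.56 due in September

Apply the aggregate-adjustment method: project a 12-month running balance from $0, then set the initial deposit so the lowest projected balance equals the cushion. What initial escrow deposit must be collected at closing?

Cushion = 2 × $717.01 = $1,434.02
Trial balance (start $0, +$717.01 each month, − disbursements):
  Mar: +$717.01 − $505.11 → $211.90
  Apr: +$717.01 − $157.08 → $771.83
  May: +$717.01 → $1,488.84
  Jun: +$717.01 − $505.11 → $1,700.74
  Jul: +$717.01 − $5,417.88 → -$3,000.13
  Aug: +$717.01 → -$2,283.12
  Sep: +$717.01 − $1,199.67 → -$2,765.78
  Oct: +$717.01 − $157.08 → -$2,205.85
  Nov: +$717.01 → -$1,488.84
  Dec: +$717.01 − $505.11 → -$1,276.94
  Jan: +$717.01 − $157.08 → -$717.01
  Feb: +$717.01 → $0.00
Lowest trial balance = -$3,000.13 (Jul)
Initial deposit = cushion − low point = $1,434.02 − (-$3,000.13) = $4,434.15

$4,434.15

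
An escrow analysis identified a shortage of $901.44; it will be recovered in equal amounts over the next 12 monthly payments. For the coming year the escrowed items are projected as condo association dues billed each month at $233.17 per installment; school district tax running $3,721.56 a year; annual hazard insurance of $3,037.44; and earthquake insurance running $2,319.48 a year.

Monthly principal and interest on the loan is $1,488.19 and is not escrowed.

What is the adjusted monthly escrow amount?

Condo association dues = $233.17 × 12 = $2,798.04/yr
School district tax = $3,721.56/yr
Hazard insurance = $3,037.44/yr
Earthquake insurance = $2,319.48/yr
Total annual escrow = $2,798.04 + $3,721.56 + $3,037.44 + $2,319.48 = $11,876.52
Monthly escrow = $11,876.52 ÷ 12 = $989.71
Shortage per month = $901.44 / 12 = $75.12
New monthly escrow = $989.71 + $75.12 = $1,064.83

$1,064.83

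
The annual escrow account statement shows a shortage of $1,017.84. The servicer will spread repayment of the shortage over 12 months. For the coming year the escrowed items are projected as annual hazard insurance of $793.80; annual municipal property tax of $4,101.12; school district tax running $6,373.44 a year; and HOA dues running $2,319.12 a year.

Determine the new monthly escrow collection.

Hazard insurance: $793.80/yr
Municipal property tax: $4,101.12/yr
School district tax: $6,373.44/yr
HOA dues: $2,319.12/yr
Annual escrow total = $13,587.48
Base monthly escrow = $13,587.48 ÷ 12 = $1,132.29
Shortage per month = $1,017.84 / 12 = $84.82
New monthly escrow = $1,132.29 + $84.82 = $1,217.11

$1,217.11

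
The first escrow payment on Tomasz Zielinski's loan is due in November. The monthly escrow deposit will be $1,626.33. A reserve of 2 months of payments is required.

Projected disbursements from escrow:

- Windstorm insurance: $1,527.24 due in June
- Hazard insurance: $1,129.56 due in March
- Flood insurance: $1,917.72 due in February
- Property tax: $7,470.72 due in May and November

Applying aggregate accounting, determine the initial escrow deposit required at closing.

Cushion = 2 × $1,626.33 = $3,252.66
Trial balance (start $0, +$1,626.33 each month, − disbursements):
  Nov: +$1,626.33 − $7,470.72 → -$5,844.39
  Dec: +$1,626.33 → -$4,218.06
  Jan: +$1,626.33 → -$2,591.73
  Feb: +$1,626.33 − $1,917.72 → -$2,883.12
  Mar: +$1,626.33 − $1,129.56 → -$2,386.35
  Apr: +$1,626.33 → -$760.02
  May: +$1,626.33 − $7,470.72 → -$6,604.41
  Jun: +$1,626.33 − $1,527.24 → -$6,505.32
  Jul: +$1,626.33 → -$4,878.99
  Aug: +$1,626.33 → -$3,252.66
  Sep: +$1,626.33 → -$1,626.33
  Oct: +$1,626.33 → $0.00
Lowest trial balance = -$6,604.41 (May)
Initial deposit = cushion − low point = $3,252.66 − (-$6,604.41) = $9,857.07

$9,857.07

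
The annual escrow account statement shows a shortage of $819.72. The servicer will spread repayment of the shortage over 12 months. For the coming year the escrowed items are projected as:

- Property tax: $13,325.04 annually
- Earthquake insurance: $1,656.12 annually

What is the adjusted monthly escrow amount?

$1,316.74

Property tax — $13,325.04 annually
Earthquake insurance — $1,656.12 annually
Total per year = $13,325.04 + $1,656.12 = $14,981.16
Per month = $14,981.16 ÷ 12 = $1,248.43
Monthly shortage recovery: $819.72 / 12 = $68.31
New monthly escrow = $1,248.43 + $68.31 = $1,316.74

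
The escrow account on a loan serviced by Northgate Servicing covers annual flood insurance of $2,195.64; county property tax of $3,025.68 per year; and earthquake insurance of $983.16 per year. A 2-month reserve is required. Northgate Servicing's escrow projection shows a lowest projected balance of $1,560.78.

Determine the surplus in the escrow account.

Flood insurance — $2,195.64 per year
County property tax — $3,025.68 per year
Earthquake insurance — $983.16 per year
Total per year = $2,195.64 + $3,025.68 + $983.16 = $6,204.48
Monthly = $6,204.48 / 12 = $517.04
Required reserve = 2 × $517.04 = $1,034.08
Excess over cushion: $1,560.78 − $1,034.08 = $526.70

$526.70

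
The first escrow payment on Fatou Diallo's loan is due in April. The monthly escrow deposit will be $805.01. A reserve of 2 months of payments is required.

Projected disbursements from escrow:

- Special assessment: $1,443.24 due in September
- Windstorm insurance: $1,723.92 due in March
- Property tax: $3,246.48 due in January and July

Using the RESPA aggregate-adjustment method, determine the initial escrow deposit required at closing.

Cushion = 2 × $805.01 = $1,610.02
Trial balance (start $0, +$805.01 each month, − disbursements):
  Apr: +$805.01 → $805.01
  May: +$805.01 → $1,610.02
  Jun: +$805.01 → $2,415.03
  Jul: +$805.01 − $3,246.48 → -$26.44
  Aug: +$805.01 → $778.57
  Sep: +$805.01 − $1,443.24 → $140.34
  Oct: +$805.01 → $945.35
  Nov: +$805.01 → $1,750.36
  Dec: +$805.01 → $2,555.37
  Jan: +$805.01 − $3,246.48 → $113.90
  Feb: +$805.01 → $918.91
  Mar: +$805.01 − $1,723.92 → $0.00
Lowest trial balance = -$26.44 (Jul)
Initial deposit = cushion − low point = $1,610.02 − (-$26.44) = $1,636.46

$1,636.46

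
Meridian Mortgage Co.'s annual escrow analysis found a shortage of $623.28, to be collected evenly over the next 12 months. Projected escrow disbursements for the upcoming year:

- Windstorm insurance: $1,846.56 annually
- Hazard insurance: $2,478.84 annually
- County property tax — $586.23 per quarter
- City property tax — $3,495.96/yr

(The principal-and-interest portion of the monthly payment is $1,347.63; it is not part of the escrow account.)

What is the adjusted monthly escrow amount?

Windstorm insurance = $1,846.56 per year
Hazard insurance = $2,478.84 per year
County property tax = $586.23 × 4 = $2,344.92 per year
City property tax = $3,495.96 per year
Total per year = $10,166.28
Base monthly escrow = $10,166.28 ÷ 12 = $847.19
Shortage per month = $623.28 / 12 = $51.94
Adjusted monthly = $847.19 + $51.94 = $899.13

$899.13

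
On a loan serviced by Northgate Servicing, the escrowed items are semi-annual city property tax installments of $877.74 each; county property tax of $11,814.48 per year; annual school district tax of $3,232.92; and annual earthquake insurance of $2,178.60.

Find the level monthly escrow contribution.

City property tax — $877.74 × 2 = $1,755.48/yr
County property tax — $11,814.48/yr
School district tax — $3,232.92/yr
Earthquake insurance — $2,178.60/yr
Total annual escrow = $1,755.48 + $11,814.48 + $3,232.92 + $2,178.60 = $18,981.48
Monthly = $18,981.48 ÷ 12 = $1,581.79

$1,581.79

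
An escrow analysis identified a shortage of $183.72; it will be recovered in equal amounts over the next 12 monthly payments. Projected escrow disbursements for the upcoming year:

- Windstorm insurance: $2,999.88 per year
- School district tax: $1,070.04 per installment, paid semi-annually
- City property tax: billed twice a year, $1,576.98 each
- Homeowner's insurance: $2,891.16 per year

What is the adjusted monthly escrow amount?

Windstorm insurance = $2,999.88
School district tax = $1,070.04 × 2 = $2,140.08
City property tax = $1,576.98 × 2 = $3,153.96
Homeowner's insurance = $2,891.16
Total annual escrow = $11,185.08
Monthly escrow = $11,185.08 ÷ 12 = $932.09
Shortage spread = $183.72 / 12 = $15.31/mo
New monthly escrow = $932.09 + $15.31 = $947.40

$947.40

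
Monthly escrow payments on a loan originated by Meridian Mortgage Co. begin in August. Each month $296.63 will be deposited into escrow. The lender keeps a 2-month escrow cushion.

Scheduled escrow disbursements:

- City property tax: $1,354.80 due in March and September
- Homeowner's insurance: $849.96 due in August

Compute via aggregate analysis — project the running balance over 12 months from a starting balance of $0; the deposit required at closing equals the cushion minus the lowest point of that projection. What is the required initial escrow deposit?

$2,204.76

Cushion = 2 × $296.63 = $593.26
Trial balance (start $0, +$296.63 each month, − disbursements):
  Aug: +$296.63 − $849.96 → -$553.33
  Sep: +$296.63 − $1,354.80 → -$1,611.50
  Oct: +$296.63 → -$1,314.87
  Nov: +$296.63 → -$1,018.24
  Dec: +$296.63 → -$721.61
  Jan: +$296.63 → -$424.98
  Feb: +$296.63 → -$128.35
  Mar: +$296.63 − $1,354.80 → -$1,186.52
  Apr: +$296.63 → -$889.89
  May: +$296.63 → -$593.26
  Jun: +$296.63 → -$296.63
  Jul: +$296.63 → $0.00
Lowest trial balance = -$1,611.50 (Sep)
Initial deposit = cushion − low point = $593.26 − (-$1,611.50) = $2,204.76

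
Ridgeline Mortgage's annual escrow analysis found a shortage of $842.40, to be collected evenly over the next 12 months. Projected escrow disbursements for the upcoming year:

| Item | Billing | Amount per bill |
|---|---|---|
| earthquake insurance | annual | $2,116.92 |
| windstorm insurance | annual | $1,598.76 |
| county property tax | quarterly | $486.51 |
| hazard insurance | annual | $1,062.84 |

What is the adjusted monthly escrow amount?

Earthquake insurance = $2,116.92/yr
Windstorm insurance = $1,598.76/yr
County property tax = $486.51 × 4 = $1,946.04/yr
Hazard insurance = $1,062.84/yr
Total annual escrow = $2,116.92 + $1,598.76 + $1,946.04 + $1,062.84 = $6,724.56
Base monthly escrow = $6,724.56 ÷ 12 = $560.38
Shortage spread = $842.40 ÷ 12 = $70.20/mo
Adjusted monthly = $560.38 + $70.20 = $630.58

$630.58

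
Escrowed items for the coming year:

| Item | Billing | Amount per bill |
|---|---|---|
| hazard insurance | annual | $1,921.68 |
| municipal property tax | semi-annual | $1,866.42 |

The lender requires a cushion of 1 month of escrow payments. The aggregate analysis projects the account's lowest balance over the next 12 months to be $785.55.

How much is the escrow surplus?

$314.34

Hazard insurance — $1,921.68/yr
Municipal property tax — $1,866.42 × 2 = $3,732.84/yr
Combined annual = $5,654.52
Per month = $5,654.52 ÷ 12 = $471.21
Required cushion = 1 × $471.21 = $471.21
Excess over cushion: $785.55 − $471.21 = $314.34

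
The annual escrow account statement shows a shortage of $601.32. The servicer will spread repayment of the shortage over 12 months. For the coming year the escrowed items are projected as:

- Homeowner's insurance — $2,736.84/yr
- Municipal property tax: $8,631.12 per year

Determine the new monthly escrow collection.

Homeowner's insurance: $2,736.84 annually
Municipal property tax: $8,631.12 annually
Combined annual = $2,736.84 + $8,631.12 = $11,367.96
Monthly escrow = $11,367.96 / 12 = $947.33
Monthly shortage recovery: $601.32 / 12 = $50.11
New monthly escrow = $947.33 + $50.11 = $997.44

$997.44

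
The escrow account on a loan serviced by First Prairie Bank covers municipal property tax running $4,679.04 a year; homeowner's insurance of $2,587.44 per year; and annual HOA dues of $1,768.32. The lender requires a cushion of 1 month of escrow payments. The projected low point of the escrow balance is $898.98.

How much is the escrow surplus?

$146.08

Municipal property tax = $4,679.04 annually
Homeowner's insurance = $2,587.44 annually
HOA dues = $1,768.32 annually
Combined annual = $9,034.80
Monthly = $9,034.80 / 12 = $752.90
Required reserve = 1 × $752.90 = $752.90
Excess over cushion: $898.98 − $752.90 = $146.08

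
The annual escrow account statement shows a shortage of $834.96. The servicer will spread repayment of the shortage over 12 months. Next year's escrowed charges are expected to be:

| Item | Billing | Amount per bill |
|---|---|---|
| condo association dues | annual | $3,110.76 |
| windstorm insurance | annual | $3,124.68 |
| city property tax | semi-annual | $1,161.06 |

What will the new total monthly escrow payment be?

$782.71

Condo association dues = $3,110.76 annually
Windstorm insurance = $3,124.68 annually
City property tax = $1,161.06 × 2 = $2,322.12 annually
Annual escrow total = $3,110.76 + $3,124.68 + $2,322.12 = $8,557.56
Monthly escrow = $8,557.56 / 12 = $713.13
Shortage per month = $834.96 ÷ 12 = $69.58
New monthly escrow = $713.13 + $69.58 = $782.71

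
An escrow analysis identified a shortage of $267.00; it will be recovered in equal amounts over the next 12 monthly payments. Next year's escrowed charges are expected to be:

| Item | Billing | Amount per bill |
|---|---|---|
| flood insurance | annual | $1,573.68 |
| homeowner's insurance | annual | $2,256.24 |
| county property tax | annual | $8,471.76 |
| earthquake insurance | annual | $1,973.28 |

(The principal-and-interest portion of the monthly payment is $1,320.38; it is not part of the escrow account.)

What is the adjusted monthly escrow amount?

Flood insurance = $1,573.68 annually
Homeowner's insurance = $2,256.24 annually
County property tax = $8,471.76 annually
Earthquake insurance = $1,973.28 annually
Total annual escrow = $1,573.68 + $2,256.24 + $8,471.76 + $1,973.28 = $14,274.96
Per month = $14,274.96 ÷ 12 = $1,189.58
Shortage per month = $267.00 ÷ 12 = $22.25
New monthly escrow = $1,189.58 + $22.25 = $1,211.83

$1,211.83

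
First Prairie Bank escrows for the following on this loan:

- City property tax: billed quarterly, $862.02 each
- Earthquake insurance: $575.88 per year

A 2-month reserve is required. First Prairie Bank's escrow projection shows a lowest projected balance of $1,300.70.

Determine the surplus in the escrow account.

City property tax: $862.02 × 4 = $3,448.08 annually
Earthquake insurance: $575.88 annually
Total annual escrow = $3,448.08 + $575.88 = $4,023.96
Monthly = $4,023.96 ÷ 12 = $335.33
Required reserve = 2 × $335.33 = $670.66
Excess over cushion: $1,300.70 − $670.66 = $630.04

$630.04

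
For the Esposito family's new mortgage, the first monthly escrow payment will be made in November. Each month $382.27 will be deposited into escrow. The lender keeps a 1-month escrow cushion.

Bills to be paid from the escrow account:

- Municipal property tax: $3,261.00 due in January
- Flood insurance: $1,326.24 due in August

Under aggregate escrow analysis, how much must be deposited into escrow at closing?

Cushion = 1 × $382.27 = $382.27
Trial balance (start $0, +$382.27 each month, − disbursements):
  Nov: +$382.27 → $382.27
  Dec: +$382.27 → $764.54
  Jan: +$382.27 − $3,261.00 → -$2,114.19
  Feb: +$382.27 → -$1,731.92
  Mar: +$382.27 → -$1,349.65
  Apr: +$382.27 → -$967.38
  May: +$382.27 → -$585.11
  Jun: +$382.27 → -$202.84
  Jul: +$382.27 → $179.43
  Aug: +$382.27 − $1,326.24 → -$764.54
  Sep: +$382.27 → -$382.27
  Oct: +$382.27 → $0.00
Lowest trial balance = -$2,114.19 (Jan)
Initial deposit = cushion − low point = $382.27 − (-$2,114.19) = $2,496.46

$2,496.46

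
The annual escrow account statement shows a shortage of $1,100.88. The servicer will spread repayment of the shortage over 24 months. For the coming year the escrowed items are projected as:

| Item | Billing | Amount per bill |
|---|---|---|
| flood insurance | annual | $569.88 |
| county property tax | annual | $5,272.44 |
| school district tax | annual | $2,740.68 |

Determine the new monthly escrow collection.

$761.12

Flood insurance — $569.88
County property tax — $5,272.44
School district tax — $2,740.68
Combined annual = $569.88 + $5,272.44 + $2,740.68 = $8,583.00
Monthly = $8,583.00 ÷ 12 = $715.25
Shortage per month = $1,100.88 / 24 = $45.87
Adjusted monthly = $715.25 + $45.87 = $761.12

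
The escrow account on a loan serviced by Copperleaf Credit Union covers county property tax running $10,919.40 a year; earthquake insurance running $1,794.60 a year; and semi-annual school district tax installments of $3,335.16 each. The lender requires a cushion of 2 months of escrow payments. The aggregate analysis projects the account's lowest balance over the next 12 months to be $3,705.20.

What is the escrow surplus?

County property tax — $10,919.40
Earthquake insurance — $1,794.60
School district tax — $3,335.16 × 2 = $6,670.32
Total per year = $10,919.40 + $1,794.60 + $6,670.32 = $19,384.32
Per month = $19,384.32 / 12 = $1,615.36
Required cushion = 2 × $1,615.36 = $3,230.72
Surplus = $3,705.20 − $3,230.72 = $474.48

$474.48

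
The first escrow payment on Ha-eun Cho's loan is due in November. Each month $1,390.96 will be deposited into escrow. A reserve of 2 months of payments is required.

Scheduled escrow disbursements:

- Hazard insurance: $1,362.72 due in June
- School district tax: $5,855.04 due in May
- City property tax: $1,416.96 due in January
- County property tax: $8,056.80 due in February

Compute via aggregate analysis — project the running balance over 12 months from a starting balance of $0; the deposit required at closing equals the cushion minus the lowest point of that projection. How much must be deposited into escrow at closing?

$8,374.00

Cushion = 2 × $1,390.96 = $2,781.92
Trial balance (start $0, +$1,390.96 each month, − disbursements):
  Nov: +$1,390.96 → $1,390.96
  Dec: +$1,390.96 → $2,781.92
  Jan: +$1,390.96 − $1,416.96 → $2,755.92
  Feb: +$1,390.96 − $8,056.80 → -$3,909.92
  Mar: +$1,390.96 → -$2,518.96
  Apr: +$1,390.96 → -$1,128.00
  May: +$1,390.96 − $5,855.04 → -$5,592.08
  Jun: +$1,390.96 − $1,362.72 → -$5,563.84
  Jul: +$1,390.96 → -$4,172.88
  Aug: +$1,390.96 → -$2,781.92
  Sep: +$1,390.96 → -$1,390.96
  Oct: +$1,390.96 → $0.00
Lowest trial balance = -$5,592.08 (May)
Initial deposit = cushion − low point = $2,781.92 − (-$5,592.08) = $8,374.00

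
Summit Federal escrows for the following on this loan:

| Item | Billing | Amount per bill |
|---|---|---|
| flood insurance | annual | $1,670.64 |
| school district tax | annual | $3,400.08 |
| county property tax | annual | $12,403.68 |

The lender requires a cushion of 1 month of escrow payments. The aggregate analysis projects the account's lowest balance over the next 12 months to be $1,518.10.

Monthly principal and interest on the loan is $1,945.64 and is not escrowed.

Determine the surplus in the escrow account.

$61.90

Flood insurance: $1,670.64/yr
School district tax: $3,400.08/yr
County property tax: $12,403.68/yr
Total per year = $1,670.64 + $3,400.08 + $12,403.68 = $17,474.40
Base monthly escrow = $17,474.40 ÷ 12 = $1,456.20
Required cushion = 1 × $1,456.20 = $1,456.20
Excess over cushion: $1,518.10 − $1,456.20 = $61.90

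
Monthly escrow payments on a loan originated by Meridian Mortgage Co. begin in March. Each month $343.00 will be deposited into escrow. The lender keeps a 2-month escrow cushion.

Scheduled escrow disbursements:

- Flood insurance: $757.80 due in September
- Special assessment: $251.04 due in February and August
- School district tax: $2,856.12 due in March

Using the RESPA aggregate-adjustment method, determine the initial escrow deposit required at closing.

$3,199.12

Cushion = 2 × $343.00 = $686.00
Trial balance (start $0, +$343.00 each month, − disbursements):
  Mar: +$343.00 − $2,856.12 → -$2,513.12
  Apr: +$343.00 → -$2,170.12
  May: +$343.00 → -$1,827.12
  Jun: +$343.00 → -$1,484.12
  Jul: +$343.00 → -$1,141.12
  Aug: +$343.00 − $251.04 → -$1,049.16
  Sep: +$343.00 − $757.80 → -$1,463.96
  Oct: +$343.00 → -$1,120.96
  Nov: +$343.00 → -$777.96
  Dec: +$343.00 → -$434.96
  Jan: +$343.00 → -$91.96
  Feb: +$343.00 − $251.04 → $0.00
Lowest trial balance = -$2,513.12 (Mar)
Initial deposit = cushion − low point = $686.00 − (-$2,513.12) = $3,199.12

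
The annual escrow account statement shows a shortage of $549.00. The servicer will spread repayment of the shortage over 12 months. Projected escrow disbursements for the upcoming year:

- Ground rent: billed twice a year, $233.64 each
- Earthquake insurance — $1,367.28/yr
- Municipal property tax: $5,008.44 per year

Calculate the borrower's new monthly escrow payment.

$616.00

Ground rent: $233.64 × 2 = $467.28
Earthquake insurance: $1,367.28
Municipal property tax: $5,008.44
Combined annual = $6,843.00
Base monthly escrow = $6,843.00 / 12 = $570.25
Monthly shortage recovery: $549.00 ÷ 12 = $45.75
Adjusted monthly = $570.25 + $45.75 = $616.00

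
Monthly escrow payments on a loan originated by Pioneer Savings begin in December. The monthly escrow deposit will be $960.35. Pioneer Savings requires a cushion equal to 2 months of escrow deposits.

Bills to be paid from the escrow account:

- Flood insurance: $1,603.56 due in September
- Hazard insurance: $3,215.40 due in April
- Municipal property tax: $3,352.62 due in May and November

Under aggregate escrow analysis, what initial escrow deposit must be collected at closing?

$2,726.62

Cushion = 2 × $960.35 = $1,920.70
Trial balance (start $0, +$960.35 each month, − disbursements):
  Dec: +$960.35 → $960.35
  Jan: +$960.35 → $1,920.70
  Feb: +$960.35 → $2,881.05
  Mar: +$960.35 → $3,841.40
  Apr: +$960.35 − $3,215.40 → $1,586.35
  May: +$960.35 − $3,352.62 → -$805.92
  Jun: +$960.35 → $154.43
  Jul: +$960.35 → $1,114.78
  Aug: +$960.35 → $2,075.13
  Sep: +$960.35 − $1,603.56 → $1,431.92
  Oct: +$960.35 → $2,392.27
  Nov: +$960.35 − $3,352.62 → $0.00
Lowest trial balance = -$805.92 (May)
Initial deposit = cushion − low point = $1,920.70 − (-$805.92) = $2,726.62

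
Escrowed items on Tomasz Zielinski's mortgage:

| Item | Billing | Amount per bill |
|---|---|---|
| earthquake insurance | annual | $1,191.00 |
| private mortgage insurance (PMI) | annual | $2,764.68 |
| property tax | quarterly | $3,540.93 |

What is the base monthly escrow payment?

$1,509.95

Earthquake insurance: $1,191.00 annually
Private mortgage insurance (PMI): $2,764.68 annually
Property tax: $3,540.93 × 4 = $14,163.72 annually
Total annual escrow = $1,191.00 + $2,764.68 + $14,163.72 = $18,119.40
Per month = $18,119.40 ÷ 12 = $1,509.95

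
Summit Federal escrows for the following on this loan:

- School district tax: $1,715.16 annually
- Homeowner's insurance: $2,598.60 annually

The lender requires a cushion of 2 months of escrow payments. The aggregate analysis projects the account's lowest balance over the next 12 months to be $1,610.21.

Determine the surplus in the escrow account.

$891.25

School district tax: $1,715.16/yr
Homeowner's insurance: $2,598.60/yr
Total per year = $1,715.16 + $2,598.60 = $4,313.76
Monthly = $4,313.76 ÷ 12 = $359.48
Cushion = 2 × $359.48 = $718.96
Surplus = $1,610.21 − $718.96 = $891.25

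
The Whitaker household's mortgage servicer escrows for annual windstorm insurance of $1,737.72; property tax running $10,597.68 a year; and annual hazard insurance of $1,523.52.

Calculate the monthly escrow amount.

Windstorm insurance = $1,737.72/yr
Property tax = $10,597.68/yr
Hazard insurance = $1,523.52/yr
Total annual escrow = $1,737.72 + $10,597.68 + $1,523.52 = $13,858.92
Monthly escrow = $13,858.92 / 12 = $1,154.91

$1,154.91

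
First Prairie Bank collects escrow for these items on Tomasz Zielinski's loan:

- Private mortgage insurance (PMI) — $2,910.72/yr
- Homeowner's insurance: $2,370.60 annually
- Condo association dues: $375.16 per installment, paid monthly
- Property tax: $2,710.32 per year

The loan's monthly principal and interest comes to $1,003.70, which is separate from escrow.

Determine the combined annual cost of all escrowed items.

$12,493.56

Private mortgage insurance (PMI) — $2,910.72 per year
Homeowner's insurance — $2,370.60 per year
Condo association dues — $375.16 × 12 = $4,501.92 per year
Property tax — $2,710.32 per year
Total per year = $2,910.72 + $2,370.60 + $4,501.92 + $2,710.32 = $12,493.56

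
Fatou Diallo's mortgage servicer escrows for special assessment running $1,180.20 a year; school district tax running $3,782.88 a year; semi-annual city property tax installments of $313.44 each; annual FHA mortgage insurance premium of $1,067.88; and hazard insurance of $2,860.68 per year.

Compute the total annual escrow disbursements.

Special assessment = $1,180.20 annually
School district tax = $3,782.88 annually
City property tax = $313.44 × 2 = $626.88 annually
FHA mortgage insurance premium = $1,067.88 annually
Hazard insurance = $2,860.68 annually
Combined annual = $1,180.20 + $3,782.88 + $626.88 + $1,067.88 + $2,860.68 = $9,518.52

$9,518.52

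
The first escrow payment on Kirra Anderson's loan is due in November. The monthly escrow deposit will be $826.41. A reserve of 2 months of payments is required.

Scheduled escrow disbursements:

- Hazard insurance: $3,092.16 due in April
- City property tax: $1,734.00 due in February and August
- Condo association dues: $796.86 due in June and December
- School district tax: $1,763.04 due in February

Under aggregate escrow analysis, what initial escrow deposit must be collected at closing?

$4,080.42

Cushion = 2 × $826.41 = $1,652.82
Trial balance (start $0, +$826.41 each month, − disbursements):
  Nov: +$826.41 → $826.41
  Dec: +$826.41 − $796.86 → $855.96
  Jan: +$826.41 → $1,682.37
  Feb: +$826.41 − $3,497.04 → -$988.26
  Mar: +$826.41 → -$161.85
  Apr: +$826.41 − $3,092.16 → -$2,427.60
  May: +$826.41 → -$1,601.19
  Jun: +$826.41 − $796.86 → -$1,571.64
  Jul: +$826.41 → -$745.23
  Aug: +$826.41 − $1,734.00 → -$1,652.82
  Sep: +$826.41 → -$826.41
  Oct: +$826.41 → $0.00
Lowest trial balance = -$2,427.60 (Apr)
Initial deposit = cushion − low point = $1,652.82 − (-$2,427.60) = $4,080.42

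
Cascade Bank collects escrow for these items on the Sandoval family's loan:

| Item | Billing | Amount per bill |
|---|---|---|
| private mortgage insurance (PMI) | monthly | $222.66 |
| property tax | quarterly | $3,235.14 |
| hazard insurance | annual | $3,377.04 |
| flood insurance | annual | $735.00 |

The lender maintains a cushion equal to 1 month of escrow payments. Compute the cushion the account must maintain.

$1,643.71

Private mortgage insurance (PMI) = $222.66 × 12 = $2,671.92 annually
Property tax = $3,235.14 × 4 = $12,940.56 annually
Hazard insurance = $3,377.04 annually
Flood insurance = $735.00 annually
Total annual escrow = $19,724.52
Per month = $19,724.52 / 12 = $1,643.71
Cushion = 1 × $1,643.71 = $1,643.71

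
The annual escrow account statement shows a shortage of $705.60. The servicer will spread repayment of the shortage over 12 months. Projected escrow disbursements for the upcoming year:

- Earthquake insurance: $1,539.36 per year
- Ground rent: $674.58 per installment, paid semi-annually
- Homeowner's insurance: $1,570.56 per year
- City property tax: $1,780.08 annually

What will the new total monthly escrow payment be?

Earthquake insurance = $1,539.36 per year
Ground rent = $674.58 × 2 = $1,349.16 per year
Homeowner's insurance = $1,570.56 per year
City property tax = $1,780.08 per year
Annual escrow total = $6,239.16
Monthly = $6,239.16 / 12 = $519.93
Shortage spread = $705.60 / 12 = $58.80/mo
Adjusted monthly = $519.93 + $58.80 = $578.73

$578.73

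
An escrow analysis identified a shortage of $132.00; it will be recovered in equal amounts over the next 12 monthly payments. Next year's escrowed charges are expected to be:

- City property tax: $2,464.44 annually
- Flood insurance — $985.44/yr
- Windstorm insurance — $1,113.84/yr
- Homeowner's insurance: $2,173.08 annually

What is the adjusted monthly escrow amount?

$572.40

City property tax: $2,464.44/yr
Flood insurance: $985.44/yr
Windstorm insurance: $1,113.84/yr
Homeowner's insurance: $2,173.08/yr
Yearly total = $2,464.44 + $985.44 + $1,113.84 + $2,173.08 = $6,736.80
Monthly = $6,736.80 ÷ 12 = $561.40
Shortage spread = $132.00 ÷ 12 = $11.00/mo
New monthly escrow = $561.40 + $11.00 = $572.40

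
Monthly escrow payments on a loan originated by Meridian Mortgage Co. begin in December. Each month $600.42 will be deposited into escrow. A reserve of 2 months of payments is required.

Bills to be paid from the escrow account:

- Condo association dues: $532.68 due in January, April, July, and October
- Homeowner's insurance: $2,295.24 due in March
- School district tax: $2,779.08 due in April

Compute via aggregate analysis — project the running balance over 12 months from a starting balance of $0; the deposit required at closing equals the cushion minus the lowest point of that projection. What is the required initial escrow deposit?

Cushion = 2 × $600.42 = $1,200.84
Trial balance (start $0, +$600.42 each month, − disbursements):
  Dec: +$600.42 → $600.42
  Jan: +$600.42 − $532.68 → $668.16
  Feb: +$600.42 → $1,268.58
  Mar: +$600.42 − $2,295.24 → -$426.24
  Apr: +$600.42 − $3,311.76 → -$3,137.58
  May: +$600.42 → -$2,537.16
  Jun: +$600.42 → -$1,936.74
  Jul: +$600.42 − $532.68 → -$1,869.00
  Aug: +$600.42 → -$1,268.58
  Sep: +$600.42 → -$668.16
  Oct: +$600.42 − $532.68 → -$600.42
  Nov: +$600.42 → $0.00
Lowest trial balance = -$3,137.58 (Apr)
Initial deposit = cushion − low point = $1,200.84 − (-$3,137.58) = $4,338.42

$4,338.42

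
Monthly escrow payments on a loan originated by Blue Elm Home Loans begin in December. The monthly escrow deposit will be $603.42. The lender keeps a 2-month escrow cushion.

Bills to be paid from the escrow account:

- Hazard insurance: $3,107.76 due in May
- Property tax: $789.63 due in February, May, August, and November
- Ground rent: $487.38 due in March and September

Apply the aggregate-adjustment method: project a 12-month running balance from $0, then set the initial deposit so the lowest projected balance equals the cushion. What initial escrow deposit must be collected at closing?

$2,760.72

Cushion = 2 × $603.42 = $1,206.84
Trial balance (start $0, +$603.42 each month, − disbursements):
  Dec: +$603.42 → $603.42
  Jan: +$603.42 → $1,206.84
  Feb: +$603.42 − $789.63 → $1,020.63
  Mar: +$603.42 − $487.38 → $1,136.67
  Apr: +$603.42 → $1,740.09
  May: +$603.42 − $3,897.39 → -$1,553.88
  Jun: +$603.42 → -$950.46
  Jul: +$603.42 → -$347.04
  Aug: +$603.42 − $789.63 → -$533.25
  Sep: +$603.42 − $487.38 → -$417.21
  Oct: +$603.42 → $186.21
  Nov: +$603.42 − $789.63 → $0.00
Lowest trial balance = -$1,553.88 (May)
Initial deposit = cushion − low point = $1,206.84 − (-$1,553.88) = $2,760.72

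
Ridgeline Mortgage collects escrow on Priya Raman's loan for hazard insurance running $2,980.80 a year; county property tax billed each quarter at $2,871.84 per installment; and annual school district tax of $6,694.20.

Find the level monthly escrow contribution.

$1,763.53

Hazard insurance — $2,980.80/yr
County property tax — $2,871.84 × 4 = $11,487.36/yr
School district tax — $6,694.20/yr
Yearly total = $2,980.80 + $11,487.36 + $6,694.20 = $21,162.36
Per month = $21,162.36 ÷ 12 = $1,763.53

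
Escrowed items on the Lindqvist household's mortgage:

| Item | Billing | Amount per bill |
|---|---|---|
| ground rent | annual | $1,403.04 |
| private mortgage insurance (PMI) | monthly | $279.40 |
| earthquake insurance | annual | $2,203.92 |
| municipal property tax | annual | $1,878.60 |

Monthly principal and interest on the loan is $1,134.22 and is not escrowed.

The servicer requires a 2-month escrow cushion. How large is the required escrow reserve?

Ground rent: $1,403.04
Private mortgage insurance (PMI): $279.40 × 12 = $3,352.80
Earthquake insurance: $2,203.92
Municipal property tax: $1,878.60
Total annual escrow = $1,403.04 + $3,352.80 + $2,203.92 + $1,878.60 = $8,838.36
Monthly = $8,838.36 ÷ 12 = $736.53
Cushion = 2 × $736.53 = $1,473.06

$1,473.06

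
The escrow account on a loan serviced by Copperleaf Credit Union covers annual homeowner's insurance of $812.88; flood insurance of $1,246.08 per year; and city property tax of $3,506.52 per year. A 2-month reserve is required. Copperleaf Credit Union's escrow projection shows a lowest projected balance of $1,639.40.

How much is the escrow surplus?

Homeowner's insurance: $812.88
Flood insurance: $1,246.08
City property tax: $3,506.52
Combined annual = $812.88 + $1,246.08 + $3,506.52 = $5,565.48
Per month = $5,565.48 ÷ 12 = $463.79
Required cushion = 2 × $463.79 = $927.58
Surplus = $1,639.40 − $927.58 = $711.82

$711.82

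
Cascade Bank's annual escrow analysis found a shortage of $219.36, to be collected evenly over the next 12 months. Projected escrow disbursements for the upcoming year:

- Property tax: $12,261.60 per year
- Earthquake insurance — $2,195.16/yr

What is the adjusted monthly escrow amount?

Property tax — $12,261.60 per year
Earthquake insurance — $2,195.16 per year
Yearly total = $12,261.60 + $2,195.16 = $14,456.76
Monthly escrow = $14,456.76 ÷ 12 = $1,204.73
Monthly shortage recovery: $219.36 / 12 = $18.28
New monthly escrow = $1,204.73 + $18.28 = $1,223.01

$1,223.01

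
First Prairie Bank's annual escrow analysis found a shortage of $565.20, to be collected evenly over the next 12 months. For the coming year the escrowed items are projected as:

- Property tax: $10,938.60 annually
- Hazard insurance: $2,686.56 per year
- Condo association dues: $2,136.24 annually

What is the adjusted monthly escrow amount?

$1,360.55

Property tax = $10,938.60/yr
Hazard insurance = $2,686.56/yr
Condo association dues = $2,136.24/yr
Total per year = $15,761.40
Base monthly escrow = $15,761.40 ÷ 12 = $1,313.45
Monthly shortage recovery: $565.20 / 12 = $47.10
Adjusted monthly = $1,313.45 + $47.10 = $1,360.55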